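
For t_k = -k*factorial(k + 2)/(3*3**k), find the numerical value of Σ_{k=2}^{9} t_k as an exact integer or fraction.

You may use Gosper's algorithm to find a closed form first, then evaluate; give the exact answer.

The ratio is (k + 1)*(k + 3)/(3*k).
Take A(k)=k/3 + 1, B(k)=1, C(k)=k.
f must satisfy (k/3 + 1)·f(k+1) − (1)·f(k) = k.
deg f ≤ 0 (via 1,0,1).
Solve for f: f(k) = 3 (degree 0 ≤ 0).
Certificate R = B(k−1)f/C = 3/k gives s_k = -factorial(k + 2)/3**k.
Verify: -k*factorial(k + 2)/(3*3**k) matches t_k.
Evaluate s at k=10 and k=2: -1971200/243 and -8/3; difference -1970552/243.

Σ = -1970552/243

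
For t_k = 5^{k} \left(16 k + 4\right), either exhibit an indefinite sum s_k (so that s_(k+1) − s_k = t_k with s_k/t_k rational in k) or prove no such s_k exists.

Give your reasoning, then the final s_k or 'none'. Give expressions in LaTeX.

s_k = 4 \cdot 5^{k} \left(k - 1\right)

Ratio r(k) = 5*(4*k + 5)/(4*k + 1).
Normal form (A,B,C) = (5, 1, k + 1/4).
Key eq: (5)·f(k+1) = (1)·f(k) + (k + 1/4).
d = 1 from the (0,0,1) case.
Solving with deg f ≤ 1: f(k) = (k - 1)/4.
Then R = B(k−1)f/C = (k - 1)/(4*k + 1), so s_k = R(k)·t_k = 4*5**k*(k - 1).
Δs = 5**k*(16*k + 4), as required.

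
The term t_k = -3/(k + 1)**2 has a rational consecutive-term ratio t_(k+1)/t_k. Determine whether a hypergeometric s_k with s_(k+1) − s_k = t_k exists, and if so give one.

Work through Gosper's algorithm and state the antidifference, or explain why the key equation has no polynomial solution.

The ratio is (k + 1)**2/(k + 2)**2.
Normal form (A,B,C) = (k**2 + 2*k + 1, k**2 + 4*k + 4, 1).
Set up (k**2 + 2*k + 1)·f(k+1) − (k**2 + 2*k + 1)·f(k) − (1) = 0.
d = 0 from the (2,2,0) case.
Generic f = c0 gives residual -1; -1 = 0 cannot hold, so t_k is not Gosper-summable.

not Gosper-summable; s_k does not exist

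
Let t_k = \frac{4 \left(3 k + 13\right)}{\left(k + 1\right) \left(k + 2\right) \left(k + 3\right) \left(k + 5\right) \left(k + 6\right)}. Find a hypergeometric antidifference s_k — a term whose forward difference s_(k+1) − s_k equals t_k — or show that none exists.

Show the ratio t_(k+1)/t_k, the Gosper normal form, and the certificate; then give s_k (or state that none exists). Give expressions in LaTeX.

Step 1: r(k) = (k + 1)*(k + 5)*(3*k + 16)/((k + 4)*(k + 7)*(3*k + 13)).
A = k + 1, B = k + 7, C = k**2 + 25*k/3 + 52/3.
f must satisfy (k + 1)·f(k+1) − (k + 6)·f(k) = k**2 + 25*k/3 + 52/3.
From deg A=1, deg B=1, deg C=2: d=5.
Coefficient equations give f(k) = k*(k + 3)*(k + 4)*(k**2 + 8*k + 17)/30.
R(k) = B(k−1)·f(k)/C(k) = k*(k + 3)*(k + 6)*(k**2 + 8*k + 17)/(10*(3*k + 13)); s_k = R·t_k = 2*k*(k**2 + 8*k + 17)/(5*(k**3 + 8*k**2 + 17*k + 10)).
Verify: 4*(3*k + 13)/(k**5 + 17*k**4 + 107*k**3 + 307*k**2 + 396*k + 180) matches t_k.

s_k = \frac{2 k \left(k^{2} + 8 k + 17\right)}{5 \left(k^{3} + 8 k^{2} + 17 k + 10\right)}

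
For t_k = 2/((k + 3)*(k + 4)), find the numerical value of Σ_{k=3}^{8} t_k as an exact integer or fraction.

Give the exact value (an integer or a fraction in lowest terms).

Ratio r(k) = (k + 3)/(k + 5).
Factor: A=k + 3; B=k + 5; C=1.
Need (k + 3)·f(k+1) − (k + 4)·f(k) = 1.
d = 1 from the (1,1,0) case.
Coefficient equations give f(k) = k/3.
R(k) = B(k−1)·f(k)/C(k) = k*(k + 4)/3; s_k = R·t_k = 2*k/(3*(k + 3)).
Verify: 2/(k**2 + 7*k + 12) matches t_k.
Evaluate s at k=9 and k=3: 1/2 and 1/3; difference 1/6.

Σ = 1/6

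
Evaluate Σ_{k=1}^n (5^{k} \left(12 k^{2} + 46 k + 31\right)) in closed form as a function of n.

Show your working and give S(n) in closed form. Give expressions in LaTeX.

S(n) = 15 \cdot 5^{n} n^{2} + 50 \cdot 5^{n} n + 30 \cdot 5^{n} - 30

Step 1: r(k) = 5*(12*k**2 + 70*k + 89)/(12*k**2 + 46*k + 31).
So A=5 and B=1, with C=k**2 + 23*k/6 + 31/12.
Solve (5)·f(k+1) − (1)·f(k) = k**2 + 23*k/6 + 31/12.
d = 2 from the (0,0,2) case.
Coefficient equations give f(k) = (3*k**2 + 4*k - 1)/12.
Certificate R = B(k−1)f/C = (3*k**2 + 4*k - 1)/(12*k**2 + 46*k + 31) gives s_k = 5**k*(3*k**2 + 4*k - 1).
Δs = 5**k*(12*k**2 + 46*k + 31), as required.
Evaluate: s_(n+1) = 5**(n + 1)*(3*n**2 + 10*n + 6); subtract s_(1) = 30 ⇒ S(n) = 15*5**n*n**2 + 50*5**n*n + 30*5**n - 30.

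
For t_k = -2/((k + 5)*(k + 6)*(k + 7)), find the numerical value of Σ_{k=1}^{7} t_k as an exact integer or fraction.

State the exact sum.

Σ = -5/273

The ratio is (k + 5)/(k + 8).
So A=k + 5 and B=k + 8, with C=1.
Solve (k + 5)·f(k+1) − (k + 7)·f(k) = 1.
Degrees (1,1,0) ⇒ d ≤ 2.
Solve for f: f(k) = k*(k + 11)/60 (degree 2 ≤ 2).
Certificate R = B(k−1)f/C = k*(k + 7)*(k + 11)/60 gives s_k = k*(-k - 11)/(30*(k + 5)*(k + 6)).
s_(k+1) − s_k = -2/(k**3 + 18*k**2 + 107*k + 210) = t_k.
Telescoping: Σ = s_(8) − s_(1) = -38/1365 − (-1/105) = -5/273.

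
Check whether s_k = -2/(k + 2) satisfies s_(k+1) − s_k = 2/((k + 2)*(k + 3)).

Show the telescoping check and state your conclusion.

valid; difference matches t_k

s_(k+1) = -2/(k + 3)
s_(k+1) − s_k = 2/((k + 2)*(k + 3))
(s_(k+1) − s_k) − t_k = 0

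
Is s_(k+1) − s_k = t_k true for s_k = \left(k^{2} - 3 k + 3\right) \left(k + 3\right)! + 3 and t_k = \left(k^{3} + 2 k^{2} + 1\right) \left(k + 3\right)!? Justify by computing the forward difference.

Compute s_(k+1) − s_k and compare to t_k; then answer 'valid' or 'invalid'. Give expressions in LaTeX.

s_(k+1) = -(3*k - (k + 1)**2)*factorial(k + 4) + 3
s_(k+1) − s_k = (k**3 + 2*k**2 + 1)*factorial(k + 3)
(s_(k+1) − s_k) − t_k = 0

Valid — Δs_k = t_k.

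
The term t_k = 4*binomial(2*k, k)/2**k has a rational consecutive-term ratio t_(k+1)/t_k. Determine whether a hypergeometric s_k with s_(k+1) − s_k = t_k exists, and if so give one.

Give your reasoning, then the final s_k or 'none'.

Compute t_(k+1)/t_k: get (2*k + 1)/(k + 1).
So A=2*k + 1 and B=k + 1, with C=1.
Need (2*k + 1)·f(k+1) − (k)·f(k) = 1.
Degrees (1,1,0) ⇒ d ≤ -1.
Negative degree bound (-1): no f exists, t_k not Gosper-summable.

none (Gosper's algorithm certifies no s_k)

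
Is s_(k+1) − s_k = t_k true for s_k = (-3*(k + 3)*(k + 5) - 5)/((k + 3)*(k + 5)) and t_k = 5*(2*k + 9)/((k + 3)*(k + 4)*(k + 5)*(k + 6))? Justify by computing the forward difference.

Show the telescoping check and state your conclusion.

valid (s_(k+1) − s_k reduces to t_k)

s_(k+1) = (-3*(k + 4)*(k + 6) - 5)/((k + 4)*(k + 6))
s_(k+1) − s_k = 5*(2*k + 9)/(k**4 + 18*k**3 + 119*k**2 + 342*k + 360)
(s_(k+1) − s_k) − t_k = 0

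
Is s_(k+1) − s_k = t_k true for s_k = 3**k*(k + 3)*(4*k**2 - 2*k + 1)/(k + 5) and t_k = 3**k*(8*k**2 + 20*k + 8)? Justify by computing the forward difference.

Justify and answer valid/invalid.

s_(k+1) = 3**(k + 1)*(4*k**3 + 22*k**2 + 27*k + 12)/(k + 6)
s_(k+1) − s_k = 3**k*(8*k**4 + 92*k**3 + 356*k**2 + 468*k + 162)/(k**2 + 11*k + 30)
(s_(k+1) − s_k) − t_k = 3**k*(-16*k**3 - 112*k**2 - 220*k - 78)/(k**2 + 11*k + 30)

Invalid: residual 3**k*(-16*k**3 - 112*k**2 - 220*k - 78)/(k**2 + 11*k + 30) ≠ 0.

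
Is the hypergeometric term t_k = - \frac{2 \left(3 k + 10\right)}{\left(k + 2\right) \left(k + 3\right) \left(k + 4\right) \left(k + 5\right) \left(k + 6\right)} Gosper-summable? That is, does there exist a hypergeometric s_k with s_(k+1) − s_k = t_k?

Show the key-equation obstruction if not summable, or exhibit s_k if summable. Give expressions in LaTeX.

Ratio r(k) = (k + 2)*(3*k + 13)/((k + 7)*(3*k + 10)).
A = k + 2, B = k + 7, C = k + 10/3.
f must satisfy (k + 2)·f(k+1) − (k + 6)·f(k) = k + 10/3.
d = 4 from the (1,1,1) case.
Match coefficients ⇒ f(k) = k*(k + 3)*(k**2 + 11*k + 38)/120.
Get s_k = R·t_k = k*(-k**2 - 11*k - 38)/(20*(k**3 + 11*k**2 + 38*k + 40)) with R(k) = B(k−1)f(k)/C(k) = k*(k + 3)*(k + 6)*(k**2 + 11*k + 38)/(40*(3*k + 10)).
Δs = 2*(-3*k - 10)/(k**5 + 20*k**4 + 155*k**3 + 580*k**2 + 1044*k + 720), as required.

Yes. s_k = \frac{k \left(- k^{2} - 11 k - 38\right)}{20 \left(k^{3} + 11 k^{2} + 38 k + 40\right)}.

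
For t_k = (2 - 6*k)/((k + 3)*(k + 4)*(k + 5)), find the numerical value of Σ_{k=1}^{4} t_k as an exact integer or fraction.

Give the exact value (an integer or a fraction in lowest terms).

Σ = -31/180

The ratio is (k + 3)*(3*k + 2)/((k + 6)*(3*k - 1)).
So A=k + 3 and B=k + 6, with C=k - 1/3.
Set up (k + 3)·f(k+1) − (k + 5)·f(k) − (k - 1/3) = 0.
deg f ≤ 2 (via 1,1,1).
Match coefficients ⇒ f(k) = k*(k - 2)/9.
So s_k = (B(k−1)f/C)·t_k = (k*(k - 2)*(k + 5)/(3*(3*k - 1)))·t_k = -2*k*(k - 2)/(3*(k + 3)*(k + 4)).
Check: Δs_k = 2*(1 - 3*k)/(k**3 + 12*k**2 + 47*k + 60). ✓
Sum = s_(5) − s_(1); s_(5) = -5/36, s_(1) = 1/30 ⇒ -31/180.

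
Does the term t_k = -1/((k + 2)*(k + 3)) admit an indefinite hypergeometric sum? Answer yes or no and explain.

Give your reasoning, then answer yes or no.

Ratio r(k) = (k + 2)/(k + 4).
A = k + 2, B = k + 4, C = 1.
Need (k + 2)·f(k+1) − (k + 3)·f(k) = 1.
Degrees (1,1,0) ⇒ d ≤ 1.
A polynomial solution: f(k) = k/2.
R(k) = B(k−1)·f(k)/C(k) = k*(k + 3)/2; s_k = R·t_k = -k/(2*k + 4).
Check: Δs_k = -1/(k**2 + 5*k + 6). ✓

Yes. s_k = -k/(2*k + 4).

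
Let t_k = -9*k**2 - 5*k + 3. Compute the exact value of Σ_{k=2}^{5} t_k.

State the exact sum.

Ratio r(k) = (9*k**2 + 23*k + 11)/(9*k**2 + 5*k - 3).
So A=1 and B=1, with C=k**2 + 5*k/9 - 1/3.
f must satisfy (1)·f(k+1) − (1)·f(k) = k**2 + 5*k/9 - 1/3.
deg f ≤ 3 (via 0,0,2).
Solving with deg f ≤ 3: f(k) = k*(3*k**2 - 2*k - 4)/9.
R(k) = B(k−1)·f(k)/C(k) = k*(3*k**2 - 2*k - 4)/(9*k**2 + 5*k - 3); s_k = R·t_k = k*(-3*k**2 + 2*k + 4).
Check: Δs_k = -9*k**2 - 5*k + 3. ✓
Σ_(k=2)^(5) t_k = s_(6) − s_(2) = -552 − (-8) = -544.

Σ = -544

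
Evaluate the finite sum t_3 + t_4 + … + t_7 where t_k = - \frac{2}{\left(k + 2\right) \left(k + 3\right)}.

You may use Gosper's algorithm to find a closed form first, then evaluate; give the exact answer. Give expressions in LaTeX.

r(k) = (k + 2)/(k + 4) after simplifying.
Factor: A=k + 2; B=k + 4; C=1.
Key eq: (k + 2)·f(k+1) = (k + 3)·f(k) + (1).
Degrees (1,1,0) ⇒ d ≤ 1.
Coefficient equations give f(k) = k/2.
Certificate R = B(k−1)f/C = k*(k + 3)/2 gives s_k = -k/(k + 2).
Δs = -2/(k**2 + 5*k + 6), as required.
Σ_(k=3)^(7) t_k = s_(8) − s_(3) = -4/5 − (-3/5) = -1/5.

Σ = -1/5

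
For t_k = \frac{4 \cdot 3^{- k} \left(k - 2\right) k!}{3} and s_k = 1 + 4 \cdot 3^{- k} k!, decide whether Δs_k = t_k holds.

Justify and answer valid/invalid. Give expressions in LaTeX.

s_(k+1) = (3*3**k + 4*k*factorial(k) + 4*factorial(k))/(3*3**k)
s_(k+1) − s_k = 4*(k - 2)*factorial(k)/(3*3**k)
(s_(k+1) − s_k) − t_k = 0

Valid — Δs_k = t_k.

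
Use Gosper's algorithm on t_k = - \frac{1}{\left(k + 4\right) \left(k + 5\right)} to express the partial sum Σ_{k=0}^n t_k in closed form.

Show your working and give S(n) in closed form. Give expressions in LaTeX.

S(n) = \frac{- n - 1}{4 \left(n + 5\right)}

Step 1: r(k) = (k + 4)/(k + 6).
Factor: A=k + 4; B=k + 6; C=1.
Need (k + 4)·f(k+1) − (k + 5)·f(k) = 1.
From deg A=1, deg B=1, deg C=0: d=1.
Solving with deg f ≤ 1: f(k) = k/4.
Get s_k = R·t_k = -k/(4*k + 16) with R(k) = B(k−1)f(k)/C(k) = k*(k + 5)/4.
Verify: -1/(k**2 + 9*k + 20) matches t_k.
Telescope: S(n) = s_(n+1) − s_(0) = (-n - 1)/(4*(n + 5)) − (0) = (-n - 1)/(4*(n + 5)).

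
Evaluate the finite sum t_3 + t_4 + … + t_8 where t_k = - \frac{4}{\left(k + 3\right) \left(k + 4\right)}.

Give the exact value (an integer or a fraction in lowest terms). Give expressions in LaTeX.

Σ = -1/3

t_(k+1)/t_k = (k + 3)/(k + 5).
A = k + 3, B = k + 5, C = 1.
Solve (k + 3)·f(k+1) − (k + 4)·f(k) = 1.
From deg A=1, deg B=1, deg C=0: d=1.
Solving with deg f ≤ 1: f(k) = k/3.
Then R = B(k−1)f/C = k*(k + 4)/3, so s_k = R(k)·t_k = -4*k/(3*k + 9).
Δs = -4/(k**2 + 7*k + 12), as required.
Evaluate s at k=9 and k=3: -1 and -2/3; difference -1/3.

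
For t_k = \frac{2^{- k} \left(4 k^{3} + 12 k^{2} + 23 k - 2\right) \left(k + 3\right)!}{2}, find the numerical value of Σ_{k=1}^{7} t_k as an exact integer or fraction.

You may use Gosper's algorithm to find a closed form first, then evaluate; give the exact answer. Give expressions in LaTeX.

Σ = 34771287

Compute t_(k+1)/t_k: get (4*k**4 + 40*k**3 + 155*k**2 + 273*k + 148)/(2*(4*k**3 + 12*k**2 + 23*k - 2)).
A = k/2 + 2, B = 1, C = k**3 + 3*k**2 + 23*k/4 - 1/2.
Set up (k/2 + 2)·f(k+1) − (1)·f(k) − (k**3 + 3*k**2 + 23*k/4 - 1/2) = 0.
deg f ≤ 2 (via 1,0,3).
Match coefficients ⇒ f(k) = (4*k**2 - 4*k - 1)/2.
So s_k = (B(k−1)f/C)·t_k = (2*(4*k**2 - 4*k - 1)/(4*k**3 + 12*k**2 + 23*k - 2))·t_k = (4*k**2 - 4*k - 1)*factorial(k + 3)/2**k.
Check: Δs_k = (4*k**3 + 12*k**2 + 23*k - 2)*factorial(k + 3)/(2*2**k). ✓
Evaluate s at k=8 and k=1: 34771275 and -12; difference 34771287.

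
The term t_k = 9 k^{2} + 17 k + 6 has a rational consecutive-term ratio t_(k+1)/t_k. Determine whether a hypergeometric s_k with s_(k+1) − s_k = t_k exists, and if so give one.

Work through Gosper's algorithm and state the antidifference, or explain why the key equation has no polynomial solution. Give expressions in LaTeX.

The ratio is (9*k**2 + 35*k + 32)/(9*k**2 + 17*k + 6).
Normal form (A,B,C) = (1, 1, k**2 + 17*k/9 + 2/3).
Key eq: (1)·f(k+1) = (1)·f(k) + (k**2 + 17*k/9 + 2/3).
d = 3 from the (0,0,2) case.
Solving with deg f ≤ 3: f(k) = k*(3*k**2 + 4*k - 1)/9.
R(k) = B(k−1)·f(k)/C(k) = k*(3*k**2 + 4*k - 1)/(9*k**2 + 17*k + 6); s_k = R·t_k = k*(3*k**2 + 4*k - 1).
Δs = 9*k**2 + 17*k + 6, as required.

s_k = k \left(3 k^{2} + 4 k - 1\right)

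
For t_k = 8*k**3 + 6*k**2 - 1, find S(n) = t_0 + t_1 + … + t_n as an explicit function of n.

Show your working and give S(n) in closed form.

Compute t_(k+1)/t_k: get (8*(k + 1)**3 + 6*(k + 1)**2 - 1)/(8*k**3 + 6*k**2 - 1).
So A=1 and B=1, with C=k**3 + 3*k**2/4 - 1/8.
Solve (1)·f(k+1) − (1)·f(k) = k**3 + 3*k**2/4 - 1/8.
deg f ≤ 4 (via 0,0,3).
Solve for f: f(k) = k**2*(2*k**2 - 2*k - 1)/8 (degree 4 ≤ 4).
R(k) = B(k−1)·f(k)/C(k) = k**2*(2*k**2 - 2*k - 1)/(8*k**3 + 6*k**2 - 1); s_k = R·t_k = k**2*(2*k**2 - 2*k - 1).
s_(k+1) − s_k = 8*k**3 + 6*k**2 - 1 = t_k.
s_(n+1) = 2*n**4 + 6*n**3 + 5*n**2 - 1 and s_(0) = 0, so S(n) = 2*n**4 + 6*n**3 + 5*n**2 - 1.

S(n) = 2*n**4 + 6*n**3 + 5*n**2 - 1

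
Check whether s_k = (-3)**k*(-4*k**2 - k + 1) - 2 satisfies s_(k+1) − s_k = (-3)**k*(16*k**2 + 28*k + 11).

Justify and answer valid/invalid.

Valid — Δs_k = t_k.

s_(k+1) = 3*(-3)**k*(k + 4*(k + 1)**2) - 2
s_(k+1) − s_k = (-3)**k*(16*k**2 + 28*k + 11)
(s_(k+1) − s_k) − t_k = 0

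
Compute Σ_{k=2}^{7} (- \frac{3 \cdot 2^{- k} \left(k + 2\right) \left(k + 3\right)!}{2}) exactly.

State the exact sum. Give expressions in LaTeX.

Σ = -467685

Compute t_(k+1)/t_k: get (k + 3)*(k + 4)/(2*(k + 2)).
Normal form (A,B,C) = (k/2 + 2, 1, k + 2).
f must satisfy (k/2 + 2)·f(k+1) − (1)·f(k) = k + 2.
Bound: deg f ≤ 0.
A polynomial solution: f(k) = 2.
R(k) = B(k−1)·f(k)/C(k) = 2/(k + 2); s_k = R·t_k = -3*factorial(k + 3)/2**k.
Check: Δs_k = -3*(k + 2)*factorial(k + 3)/(2*2**k). ✓
Σ_(k=2)^(7) t_k = s_(8) − s_(2) = -467775 − (-90) = -467685.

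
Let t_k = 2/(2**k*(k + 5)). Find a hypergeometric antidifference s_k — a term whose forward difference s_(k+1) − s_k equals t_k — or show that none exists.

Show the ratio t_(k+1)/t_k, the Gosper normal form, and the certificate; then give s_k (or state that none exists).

not Gosper-summable; s_k does not exist

The ratio is (k + 5)/(2*(k + 6)).
Gosper form: A/B · C(k+1)/C(k) with A=k/2 + 5/2, B=k + 6, C=1.
Solve (k/2 + 5/2)·f(k+1) − (k + 5)·f(k) = 1.
deg f ≤ -1 (via 1,1,0).
Bound -1 < 0, so the key equation has no polynomial solution.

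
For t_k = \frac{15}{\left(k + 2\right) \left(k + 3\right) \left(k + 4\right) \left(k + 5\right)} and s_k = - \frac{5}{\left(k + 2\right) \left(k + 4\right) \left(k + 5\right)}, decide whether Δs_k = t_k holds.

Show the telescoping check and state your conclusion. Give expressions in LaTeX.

Invalid: residual - \frac{40}{k^{5} + 20 k^{4} + 155 k^{3} + 580 k^{2} + 1044 k + 720} ≠ 0.

s_(k+1) = -5/((k + 3)*(k + 5)*(k + 6))
s_(k+1) − s_k = 5*(3*k + 10)/(k**5 + 20*k**4 + 155*k**3 + 580*k**2 + 1044*k + 720)
(s_(k+1) − s_k) − t_k = -40/(k**5 + 20*k**4 + 155*k**3 + 580*k**2 + 1044*k + 720)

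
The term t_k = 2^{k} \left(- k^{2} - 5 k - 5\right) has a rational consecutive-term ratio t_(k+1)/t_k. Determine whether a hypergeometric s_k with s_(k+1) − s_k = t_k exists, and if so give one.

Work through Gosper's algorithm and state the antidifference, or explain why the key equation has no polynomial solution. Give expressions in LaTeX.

s_k = 2^{k} \left(- k^{2} - k - 1\right)

The ratio is 2*(k**2 + 7*k + 11)/(k**2 + 5*k + 5).
A = 2, B = 1, C = k**2 + 5*k + 5.
Key eq: (2)·f(k+1) = (1)·f(k) + (k**2 + 5*k + 5).
From deg A=0, deg B=0, deg C=2: d=2.
A polynomial solution: f(k) = k**2 + k + 1.
Then R = B(k−1)f/C = (k**2 + k + 1)/(k**2 + 5*k + 5), so s_k = R(k)·t_k = 2**k*(-k**2 - k - 1).
Δs = 2**k*(-k**2 - 5*k - 5), as required.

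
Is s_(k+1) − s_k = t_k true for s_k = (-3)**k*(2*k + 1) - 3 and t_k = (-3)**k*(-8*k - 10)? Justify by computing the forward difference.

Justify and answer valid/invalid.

Valid: the claim telescopes to t_k.

s_(k+1) = -3*(-3)**k*(2*k + 3) - 3
s_(k+1) − s_k = (-3)**k*(-8*k - 10)
(s_(k+1) − s_k) − t_k = 0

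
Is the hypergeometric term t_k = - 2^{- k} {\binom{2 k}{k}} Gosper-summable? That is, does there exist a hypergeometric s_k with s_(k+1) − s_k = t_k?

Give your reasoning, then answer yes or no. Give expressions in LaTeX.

Ratio r(k) = (2*k + 1)/(k + 1).
Factor: A=2*k + 1; B=k + 1; C=1.
Key eq: (2*k + 1)·f(k+1) = (k)·f(k) + (1).
d = -1 from the (1,1,0) case.
Bound -1 < 0, so the key equation has no polynomial solution.

No. Not Gosper-summable.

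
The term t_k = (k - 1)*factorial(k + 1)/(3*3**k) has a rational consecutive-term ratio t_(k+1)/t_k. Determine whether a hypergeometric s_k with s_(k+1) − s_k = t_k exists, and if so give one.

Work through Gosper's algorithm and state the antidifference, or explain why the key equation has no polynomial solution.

s_k = factorial(k + 1)/3**k

The ratio is k*(k + 2)/(3*(k - 1)).
A = k/3 + 2/3, B = 1, C = k - 1.
Set up (k/3 + 2/3)·f(k+1) − (1)·f(k) − (k - 1) = 0.
From deg A=1, deg B=0, deg C=1: d=0.
A polynomial solution: f(k) = 3.
Certificate R = B(k−1)f/C = 3/(k - 1) gives s_k = factorial(k + 1)/3**k.
s_(k+1) − s_k = (k - 1)*factorial(k + 1)/(3*3**k) = t_k.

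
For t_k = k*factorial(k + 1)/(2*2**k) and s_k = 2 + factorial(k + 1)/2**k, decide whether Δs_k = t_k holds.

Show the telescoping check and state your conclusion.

valid; difference matches t_k

s_(k+1) = 2**(-k - 1)*factorial(k + 2) + 2
s_(k+1) − s_k = k*factorial(k + 1)/(2*2**k)
(s_(k+1) − s_k) − t_k = 0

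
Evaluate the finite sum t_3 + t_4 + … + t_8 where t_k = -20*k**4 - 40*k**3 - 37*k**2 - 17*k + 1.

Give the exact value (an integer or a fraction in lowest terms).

Σ = -234498

Step 1: r(k) = (20*k**4 + 120*k**3 + 277*k**2 + 291*k + 113)/(20*k**4 + 40*k**3 + 37*k**2 + 17*k - 1).
Factor: A=1; B=1; C=k**4 + 2*k**3 + 37*k**2/20 + 17*k/20 - 1/20.
Solve (1)·f(k+1) − (1)·f(k) = k**4 + 2*k**3 + 37*k**2/20 + 17*k/20 - 1/20.
d = 5 from the (0,0,4) case.
Solve for f: f(k) = k*(4*k**4 - k**2 - 4)/20 (degree 5 ≤ 5).
So s_k = (B(k−1)f/C)·t_k = (k*(4*k**4 - k**2 - 4)/(20*k**4 + 40*k**3 + 37*k**2 + 17*k - 1))·t_k = k*(-4*k**4 + k**2 + 4).
Check: Δs_k = -20*k**4 - 40*k**3 - 37*k**2 - 17*k + 1. ✓
Σ_(k=3)^(8) t_k = s_(9) − s_(3) = -235431 − (-933) = -234498.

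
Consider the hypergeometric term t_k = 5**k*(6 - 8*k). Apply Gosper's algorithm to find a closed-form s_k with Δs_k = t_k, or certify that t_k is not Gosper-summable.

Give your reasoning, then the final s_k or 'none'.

s_k = 2*5**k*(2 - k)

Compute t_(k+1)/t_k: get 5*(4*k + 1)/(4*k - 3).
So A=5 and B=1, with C=k - 3/4.
Need (5)·f(k+1) − (1)·f(k) = k - 3/4.
deg f ≤ 1 (via 0,0,1).
Coefficient equations give f(k) = (k - 2)/4.
So s_k = (B(k−1)f/C)·t_k = ((k - 2)/(4*k - 3))·t_k = 2*5**k*(2 - k).
s_(k+1) − s_k = 5**k*(6 - 8*k) = t_k.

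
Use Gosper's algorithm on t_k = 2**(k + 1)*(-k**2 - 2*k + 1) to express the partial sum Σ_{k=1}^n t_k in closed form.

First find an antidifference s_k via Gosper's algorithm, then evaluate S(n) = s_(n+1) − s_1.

S(n) = -2**(n + 2)*n**2

Compute t_(k+1)/t_k: get 2*(k**2 + 4*k + 2)/(k**2 + 2*k - 1).
Gosper form: A/B · C(k+1)/C(k) with A=2, B=1, C=k**2 + 2*k - 1.
Need (2)·f(k+1) − (1)·f(k) = k**2 + 2*k - 1.
Degrees (0,0,2) ⇒ d ≤ 2.
Coefficient equations give f(k) = (k - 1)**2.
So s_k = (B(k−1)f/C)·t_k = ((k - 1)**2/(k**2 + 2*k - 1))·t_k = 2**(k + 1)*(-k**2 + 2*k - 1).
Δs = 2**(k + 1)*(-k**2 - 2*k + 1), as required.
Evaluate: s_(n+1) = -2**(n + 2)*n**2; subtract s_(1) = 0 ⇒ S(n) = -2**(n + 2)*n**2.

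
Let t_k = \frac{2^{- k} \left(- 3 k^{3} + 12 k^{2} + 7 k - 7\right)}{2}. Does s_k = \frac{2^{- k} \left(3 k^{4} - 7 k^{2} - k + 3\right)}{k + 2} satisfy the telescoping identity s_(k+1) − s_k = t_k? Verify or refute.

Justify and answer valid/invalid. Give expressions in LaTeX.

s_(k+1) = (-k + 3*(k + 1)**4 - 7*(k + 1)**2 + 2)/(2*2**k*(k + 3))
s_(k+1) − s_k = (-3*k**5 + 49*k**3 + 63*k**2 - 8*k - 22)/(2*2**k*(k**2 + 5*k + 6))
(s_(k+1) − s_k) − t_k = (3*k**4 - 37*k**2 - 15*k + 20)/(2*2**k*(k**2 + 5*k + 6))

Invalid: residual \frac{2^{- k} \left(3 k^{4} - 37 k^{2} - 15 k + 20\right)}{2 \left(k^{2} + 5 k + 6\right)} ≠ 0.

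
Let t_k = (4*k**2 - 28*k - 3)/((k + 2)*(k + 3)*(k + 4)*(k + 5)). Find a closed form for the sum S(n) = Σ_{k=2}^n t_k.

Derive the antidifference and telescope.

Step 1: r(k) = (k + 2)*(28*k - 4*(k + 1)**2 + 31)/((k + 6)*(-4*k**2 + 28*k + 3)).
Factor: A=k + 2; B=k + 6; C=k**2 - 7*k - 3/4.
Solve (k + 2)·f(k+1) − (k + 5)·f(k) = k**2 - 7*k - 3/4.
Bound: deg f ≤ 3.
Coefficient equations give f(k) = -k*(k**2 + 105*k - 70)/96.
Then R = B(k−1)f/C = -k*(k + 5)*(k**2 + 105*k - 70)/(24*(4*k**2 - 28*k - 3)), so s_k = R(k)·t_k = k*(-k**2 - 105*k + 70)/(24*(k + 2)*(k + 3)*(k + 4)).
Δs = (4*k**2 - 28*k - 3)/(k**4 + 14*k**3 + 71*k**2 + 154*k + 120), as required.
s_(n+1) = (-n**3 - 108*n**2 - 143*n - 36)/(24*(n**3 + 12*n**2 + 47*n + 60)) and s_(2) = -1/10, so S(n) = (7*n**3 - 396*n**2 - 151*n + 540)/(120*(n**3 + 12*n**2 + 47*n + 60)).

S(n) = (7*n**3 - 396*n**2 - 151*n + 540)/(120*(n**3 + 12*n**2 + 47*n + 60))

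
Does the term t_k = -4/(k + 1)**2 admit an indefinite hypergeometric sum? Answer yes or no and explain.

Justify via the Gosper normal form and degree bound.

Compute t_(k+1)/t_k: get (k + 1)**2/(k + 2)**2.
Take A(k)=k**2 + 2*k + 1, B(k)=k**2 + 4*k + 4, C(k)=1.
Set up (k**2 + 2*k + 1)·f(k+1) − (k**2 + 2*k + 1)·f(k) − (1) = 0.
From deg A=2, deg B=2, deg C=0: d=0.
f = c0 ⇒ A·f(k+1) − B(k−1)·f(k) − C = -1. The system {-1 = 0} is inconsistent; no antidifference.

No — t_k has no hypergeometric antidifference.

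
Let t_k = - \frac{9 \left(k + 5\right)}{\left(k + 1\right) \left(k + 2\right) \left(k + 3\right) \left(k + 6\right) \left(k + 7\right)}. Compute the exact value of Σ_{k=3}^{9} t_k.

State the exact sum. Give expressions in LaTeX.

Σ = -161/10560

Compute t_(k+1)/t_k: get (k + 1)*(k + 6)**2/((k + 4)*(k + 5)*(k + 8)).
Gosper form: A/B · C(k+1)/C(k) with A=k + 1, B=k + 8, C=k**3 + 14*k**2 + 65*k + 100.
Need (k + 1)·f(k+1) − (k + 7)·f(k) = k**3 + 14*k**2 + 65*k + 100.
Degrees (1,1,3) ⇒ d ≤ 6.
Solve for f: f(k) = k*(k + 3)*(k + 4)**2*(k + 5)**2/36 (degree 6 ≤ 6).
Then R = B(k−1)f/C = k*(k + 3)*(k + 4)*(k + 7)/36, so s_k = R(k)·t_k = k*(-k**2 - 9*k - 20)/(4*(k**3 + 9*k**2 + 20*k + 12)).
Verify: 9*(-k - 5)/(k**5 + 19*k**4 + 131*k**3 + 401*k**2 + 540*k + 252) matches t_k.
Σ_(k=3)^(9) t_k = s_(10) − s_(3) = -175/704 − (-7/30) = -161/10560.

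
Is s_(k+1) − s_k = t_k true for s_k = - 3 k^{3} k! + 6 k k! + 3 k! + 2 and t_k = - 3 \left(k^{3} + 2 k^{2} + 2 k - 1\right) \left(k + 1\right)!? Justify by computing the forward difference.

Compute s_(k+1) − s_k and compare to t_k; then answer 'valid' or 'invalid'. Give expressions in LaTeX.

s_(k+1) = -3*k**4*factorial(k) - 12*k**3*factorial(k) - 12*k**2*factorial(k) + 3*k*factorial(k) + 6*factorial(k) + 2
s_(k+1) − s_k = -3*(k**3 + 2*k**2 + 2*k - 1)*factorial(k + 1)
(s_(k+1) − s_k) − t_k = 0

valid; difference matches t_k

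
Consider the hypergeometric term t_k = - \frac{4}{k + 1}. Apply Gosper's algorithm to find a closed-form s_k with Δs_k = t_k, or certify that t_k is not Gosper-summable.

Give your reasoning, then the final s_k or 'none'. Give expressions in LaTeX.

no hypergeometric antidifference exists

Compute t_(k+1)/t_k: get (k + 1)/(k + 2).
Gosper form: A/B · C(k+1)/C(k) with A=k + 1, B=k + 2, C=1.
Set up (k + 1)·f(k+1) − (k + 1)·f(k) − (1) = 0.
d = 0 from the (1,1,0) case.
Put f(k) = c0: A·f(k+1) − B(k−1)·f(k) − C = -1; need -1 = 0 — inconsistent ⇒ no f, not summable.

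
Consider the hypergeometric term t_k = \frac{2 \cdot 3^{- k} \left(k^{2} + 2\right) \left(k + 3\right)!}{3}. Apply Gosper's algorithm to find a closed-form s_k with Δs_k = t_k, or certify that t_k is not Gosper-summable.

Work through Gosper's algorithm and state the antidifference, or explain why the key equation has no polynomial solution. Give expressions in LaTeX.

Step 1: r(k) = (k + 4)*((k + 1)**2 + 2)/(3*(k**2 + 2)).
A = k/3 + 4/3, B = 1, C = k**2 + 2.
Solve (k/3 + 4/3)·f(k+1) − (1)·f(k) = k**2 + 2.
Degrees (1,0,2) ⇒ d ≤ 1.
A polynomial solution: f(k) = 3*(k - 2).
Get s_k = R·t_k = 2*(k - 2)*factorial(k + 3)/3**k with R(k) = B(k−1)f(k)/C(k) = 3*(k - 2)/(k**2 + 2).
Verify: 2*(k**2 + 2)*factorial(k + 3)/(3*3**k) matches t_k.

s_k = 2 \cdot 3^{- k} \left(k - 2\right) \left(k + 3\right)!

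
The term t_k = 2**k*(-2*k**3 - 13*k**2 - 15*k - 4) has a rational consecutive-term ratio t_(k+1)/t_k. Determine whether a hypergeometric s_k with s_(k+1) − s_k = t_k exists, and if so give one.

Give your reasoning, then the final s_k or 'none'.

s_k = 2**k*k*(-2*k**2 - k + 1)

r(k) = 2*(2*k**3 + 19*k**2 + 47*k + 34)/(2*k**3 + 13*k**2 + 15*k + 4) after simplifying.
Gosper form: A/B · C(k+1)/C(k) with A=2, B=1, C=k**3 + 13*k**2/2 + 15*k/2 + 2.
Set up (2)·f(k+1) − (1)·f(k) − (k**3 + 13*k**2/2 + 15*k/2 + 2) = 0.
Degrees (0,0,3) ⇒ d ≤ 3.
A polynomial solution: f(k) = k*(k + 1)*(2*k - 1)/2.
Then R = B(k−1)f/C = k*(2*k - 1)/(2*k**2 + 11*k + 4), so s_k = R(k)·t_k = 2**k*k*(-2*k**2 - k + 1).
Verify: 2**k*(-2*k**3 - 13*k**2 - 15*k - 4) matches t_k.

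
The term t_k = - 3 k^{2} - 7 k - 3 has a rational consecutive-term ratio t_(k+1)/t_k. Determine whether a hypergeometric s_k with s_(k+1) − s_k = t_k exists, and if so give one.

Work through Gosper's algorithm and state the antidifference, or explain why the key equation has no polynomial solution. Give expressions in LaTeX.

s_k = k^{2} \left(- k - 2\right)

t_(k+1)/t_k = (3*k**2 + 13*k + 13)/(3*k**2 + 7*k + 3).
Factor: A=1; B=1; C=k**2 + 7*k/3 + 1.
Set up (1)·f(k+1) − (1)·f(k) − (k**2 + 7*k/3 + 1) = 0.
Degrees (0,0,2) ⇒ d ≤ 3.
Solve for f: f(k) = k**2*(k + 2)/3 (degree 3 ≤ 3).
So s_k = (B(k−1)f/C)·t_k = (k**2*(k + 2)/(3*k**2 + 7*k + 3))·t_k = k**2*(-k - 2).
s_(k+1) − s_k = -3*k**2 - 7*k - 3 = t_k.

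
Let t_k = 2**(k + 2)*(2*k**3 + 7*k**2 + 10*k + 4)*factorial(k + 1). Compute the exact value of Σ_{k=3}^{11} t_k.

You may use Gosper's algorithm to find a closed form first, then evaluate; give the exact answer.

Ratio r(k) = 2*(2*k**4 + 17*k**3 + 56*k**2 + 83*k + 46)/(2*k**3 + 7*k**2 + 10*k + 4).
Gosper form: A/B · C(k+1)/C(k) with A=2*k + 4, B=1, C=k**3 + 7*k**2/2 + 5*k + 2.
Need (2*k + 4)·f(k+1) − (1)·f(k) = k**3 + 7*k**2/2 + 5*k + 2.
deg f ≤ 2 (via 1,0,3).
A polynomial solution: f(k) = k**2/2.
So s_k = (B(k−1)f/C)·t_k = (k**2/(2*k**3 + 7*k**2 + 10*k + 4))·t_k = 2**(k + 2)*k**2*factorial(k + 1).
Δs = 2**(k + 2)*(2*k**3 + 7*k**2 + 10*k + 4)*factorial(k + 1), as required.
Evaluate s at k=12 and k=3: 14691385265356800 and 6912; difference 14691385265349888.

Σ = 14691385265349888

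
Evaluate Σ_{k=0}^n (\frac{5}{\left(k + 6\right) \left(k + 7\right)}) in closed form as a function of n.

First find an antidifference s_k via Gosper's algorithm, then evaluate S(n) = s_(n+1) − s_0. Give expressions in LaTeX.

t_(k+1)/t_k = (k + 6)/(k + 8).
Factor: A=k + 6; B=k + 8; C=1.
f must satisfy (k + 6)·f(k+1) − (k + 7)·f(k) = 1.
Bound: deg f ≤ 1.
Coefficient equations give f(k) = k/6.
Get s_k = R·t_k = 5*k/(6*(k + 6)) with R(k) = B(k−1)f(k)/C(k) = k*(k + 7)/6.
Verify: 5/(k**2 + 13*k + 42) matches t_k.
Telescope: S(n) = s_(n+1) − s_(0) = 5*(n + 1)/(6*(n + 7)) − (0) = 5*(n + 1)/(6*(n + 7)).

S(n) = \frac{5 \left(n + 1\right)}{6 \left(n + 7\right)}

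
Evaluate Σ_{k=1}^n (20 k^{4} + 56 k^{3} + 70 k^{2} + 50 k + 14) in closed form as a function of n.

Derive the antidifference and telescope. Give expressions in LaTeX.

S(n) = 2 n \left(2 n^{4} + 12 n^{3} + 29 n^{2} + 37 n + 25\right)

The ratio is (10*k**4 + 68*k**3 + 179*k**2 + 219*k + 105)/(10*k**4 + 28*k**3 + 35*k**2 + 25*k + 7).
Take A(k)=1, B(k)=1, C(k)=k**4 + 14*k**3/5 + 7*k**2/2 + 5*k/2 + 7/10.
f must satisfy (1)·f(k+1) − (1)·f(k) = k**4 + 14*k**3/5 + 7*k**2/2 + 5*k/2 + 7/10.
Bound: deg f ≤ 5.
Match coefficients ⇒ f(k) = k**2*(2*k**3 + 2*k**2 + k + 2)/10.
So s_k = (B(k−1)f/C)·t_k = (k**2*(2*k**3 + 2*k**2 + k + 2)/((k**2 + k + 1)*(10*k**2 + 18*k + 7)))·t_k = 2*k**2*(2*k**3 + 2*k**2 + k + 2).
s_(k+1) − s_k = 20*k**4 + 56*k**3 + 70*k**2 + 50*k + 14 = t_k.
Evaluate: s_(n+1) = 4*n**5 + 24*n**4 + 58*n**3 + 74*n**2 + 50*n + 14; subtract s_(1) = 14 ⇒ S(n) = 2*n*(2*n**4 + 12*n**3 + 29*n**2 + 37*n + 25).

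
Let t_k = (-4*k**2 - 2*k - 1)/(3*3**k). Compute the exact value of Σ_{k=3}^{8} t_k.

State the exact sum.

Σ = -7226/6561

Ratio r(k) = (4*k**2 + 10*k + 7)/(3*(4*k**2 + 2*k + 1)).
Normal form (A,B,C) = (1/3, 1, k**2 + k/2 + 1/4).
Solve (1/3)·f(k+1) − (1)·f(k) = k**2 + k/2 + 1/4.
Degrees (0,0,2) ⇒ d ≤ 2.
Match coefficients ⇒ f(k) = -3*(2*k**2 + 3*k + 3)/4.
So s_k = (B(k−1)f/C)·t_k = (-3*(2*k**2 + 3*k + 3)/(4*k**2 + 2*k + 1))·t_k = (2*k**2 + 3*k + 3)/3**k.
Check: Δs_k = (-4*k**2 - 2*k - 1)/(3*3**k). ✓
Σ_(k=3)^(8) t_k = s_(9) − s_(3) = 64/6561 − (10/9) = -7226/6561.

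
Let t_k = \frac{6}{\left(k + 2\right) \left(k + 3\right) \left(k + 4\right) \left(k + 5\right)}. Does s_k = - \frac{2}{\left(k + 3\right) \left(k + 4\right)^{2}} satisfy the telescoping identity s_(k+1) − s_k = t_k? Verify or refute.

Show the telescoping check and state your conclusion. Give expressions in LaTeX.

s_(k+1) = -2/((k + 4)*(k + 5)**2)
s_(k+1) − s_k = 2*(3*k + 13)/(k**5 + 21*k**4 + 175*k**3 + 723*k**2 + 1480*k + 1200)
(s_(k+1) − s_k) − t_k = 4*(-4*k - 17)/(k**6 + 23*k**5 + 217*k**4 + 1073*k**3 + 2926*k**2 + 4160*k + 2400)

Invalid: residual \frac{4 \left(- 4 k - 17\right)}{k^{6} + 23 k^{5} + 217 k^{4} + 1073 k^{3} + 2926 k^{2} + 4160 k + 2400} ≠ 0.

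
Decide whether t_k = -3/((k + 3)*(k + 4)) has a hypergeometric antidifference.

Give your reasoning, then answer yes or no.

The ratio is (k + 3)/(k + 5).
Normal form (A,B,C) = (k + 3, k + 5, 1).
f must satisfy (k + 3)·f(k+1) − (k + 4)·f(k) = 1.
d = 1 from the (1,1,0) case.
A polynomial solution: f(k) = k/3.
Then R = B(k−1)f/C = k*(k + 4)/3, so s_k = R(k)·t_k = -k/(k + 3).
Verify: -3/(k**2 + 7*k + 12) matches t_k.

Yes. s_k = -k/(k + 3).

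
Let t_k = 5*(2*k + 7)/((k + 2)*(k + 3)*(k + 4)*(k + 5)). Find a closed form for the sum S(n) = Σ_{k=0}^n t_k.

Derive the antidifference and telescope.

The ratio is (k + 2)*(2*k + 9)/((k + 6)*(2*k + 7)).
Gosper form: A/B · C(k+1)/C(k) with A=k + 2, B=k + 6, C=k + 7/2.
Solve (k + 2)·f(k+1) − (k + 5)·f(k) = k + 7/2.
Degrees (1,1,1) ⇒ d ≤ 3.
Coefficient equations give f(k) = k*(k + 3)*(k + 6)/16.
Get s_k = R·t_k = 5*k*(k + 6)/(8*(k**2 + 6*k + 8)) with R(k) = B(k−1)f(k)/C(k) = k*(k + 3)*(k + 5)*(k + 6)/(8*(2*k + 7)).
s_(k+1) − s_k = 5*(2*k + 7)/(k**4 + 14*k**3 + 71*k**2 + 154*k + 120) = t_k.
Telescope: S(n) = s_(n+1) − s_(0) = 5*(n**2 + 8*n + 7)/(8*(n**2 + 8*n + 15)) − (0) = 5*(n**2 + 8*n + 7)/(8*(n**2 + 8*n + 15)).

S(n) = 5*(n**2 + 8*n + 7)/(8*(n**2 + 8*n + 15))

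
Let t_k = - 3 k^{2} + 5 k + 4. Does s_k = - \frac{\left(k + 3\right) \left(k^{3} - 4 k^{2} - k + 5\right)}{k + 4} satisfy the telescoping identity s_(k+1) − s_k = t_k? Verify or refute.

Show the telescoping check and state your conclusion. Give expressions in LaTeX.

Invalid: residual \frac{2 k^{3} + 11 k^{2} - 23 k - 21}{k^{2} + 9 k + 20} ≠ 0.

s_(k+1) = (k + 4)*(k - (k + 1)**3 + 4*(k + 1)**2 - 4)/(k + 5)
s_(k+1) − s_k = (-3*k**4 - 20*k**3 + 113*k + 59)/(k**2 + 9*k + 20)
(s_(k+1) − s_k) − t_k = (2*k**3 + 11*k**2 - 23*k - 21)/(k**2 + 9*k + 20)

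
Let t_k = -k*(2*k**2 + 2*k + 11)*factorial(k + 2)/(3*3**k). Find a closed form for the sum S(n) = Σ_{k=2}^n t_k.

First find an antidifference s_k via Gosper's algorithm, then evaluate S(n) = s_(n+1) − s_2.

Ratio r(k) = (k + 1)*(k + 3)*(2*k + 2*(k + 1)**2 + 13)/(3*k*(2*k**2 + 2*k + 11)).
So A=k/3 + 1 and B=1, with C=k**3 + k**2 + 11*k/2.
Key eq: (k/3 + 1)·f(k+1) = (1)·f(k) + (k**3 + k**2 + 11*k/2).
Bound: deg f ≤ 2.
A polynomial solution: f(k) = 3*(2*k**2 - 2*k - 1)/2.
R(k) = B(k−1)·f(k)/C(k) = 3*(2*k**2 - 2*k - 1)/(k*(2*k**2 + 2*k + 11)); s_k = R·t_k = (-2*k**2 + 2*k + 1)*factorial(k + 2)/3**k.
s_(k+1) − s_k = -k*(2*k**2 + 2*k + 11)*factorial(k + 2)/(3*3**k) = t_k.
Σ_(k=2)^n t_k = s_(n+1) − s_(2) = (-3**(-n - 1)*(2*n**2 + 2*n - 1)*factorial(n + 3)) − (-8), i.e. (24*3**n - 2*n**5*factorial(n) - 14*n**4*factorial(n) - 33*n**3*factorial(n) - 28*n**2*factorial(n) - n*factorial(n) + 6*factorial(n))/(3*3**n).

S(n) = (24*3**n - 2*n**5*factorial(n) - 14*n**4*factorial(n) - 33*n**3*factorial(n) - 28*n**2*factorial(n) - n*factorial(n) + 6*factorial(n))/(3*3**n)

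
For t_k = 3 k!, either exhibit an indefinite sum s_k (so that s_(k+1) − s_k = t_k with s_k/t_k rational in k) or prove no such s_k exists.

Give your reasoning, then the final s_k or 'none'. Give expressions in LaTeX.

none — t_k is not Gosper-summable

r(k) = k + 1 after simplifying.
Gosper form: A/B · C(k+1)/C(k) with A=k + 1, B=1, C=1.
f must satisfy (k + 1)·f(k+1) − (1)·f(k) = 1.
d = -1 from the (1,0,0) case.
deg f ≤ -1 is impossible — no certificate.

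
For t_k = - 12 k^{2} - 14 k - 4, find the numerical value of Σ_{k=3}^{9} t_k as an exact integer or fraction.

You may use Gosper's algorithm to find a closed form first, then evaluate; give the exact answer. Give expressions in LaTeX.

r(k) = (6*k**2 + 19*k + 15)/(6*k**2 + 7*k + 2) after simplifying.
Take A(k)=1, B(k)=1, C(k)=k**2 + 7*k/6 + 1/3.
Need (1)·f(k+1) − (1)·f(k) = k**2 + 7*k/6 + 1/3.
From deg A=0, deg B=0, deg C=2: d=3.
Solving with deg f ≤ 3: f(k) = k*(4*k**2 + k - 1)/12.
Get s_k = R·t_k = k*(-4*k**2 - k + 1) with R(k) = B(k−1)f(k)/C(k) = k*(4*k**2 + k - 1)/(2*(2*k + 1)*(3*k + 2)).
Δs = -12*k**2 - 14*k - 4, as required.
Telescoping: Σ = s_(10) − s_(3) = -4090 − (-114) = -3976.

Σ = -3976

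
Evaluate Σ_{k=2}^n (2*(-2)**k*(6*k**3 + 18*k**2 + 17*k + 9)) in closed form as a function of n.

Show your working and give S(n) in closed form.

S(n) = 8*(-2)**n*n**3 + 32*(-2)**n*n**2 + 36*(-2)**n*n + 16*(-2)**n + 184

The ratio is 2*(-6*k**3 - 36*k**2 - 71*k - 50)/(6*k**3 + 18*k**2 + 17*k + 9).
Gosper form: A/B · C(k+1)/C(k) with A=-2, B=1, C=k**3 + 3*k**2 + 17*k/6 + 3/2.
Solve (-2)·f(k+1) − (1)·f(k) = k**3 + 3*k**2 + 17*k/6 + 3/2.
Bound: deg f ≤ 3.
Match coefficients ⇒ f(k) = -(2*k**3 + 2*k**2 - k + 1)/6.
Then R = B(k−1)f/C = -(2*k**3 + 2*k**2 - k + 1)/(6*k**3 + 18*k**2 + 17*k + 9), so s_k = R(k)·t_k = (-2)**(k + 1)*(2*k**3 + 2*k**2 - k + 1).
Δs = 2*(-2)**k*(6*k**3 + 18*k**2 + 17*k + 9), as required.
Σ_(k=2)^n t_k = s_(n+1) − s_(2) = ((-2)**(n + 2)*(2*n**3 + 8*n**2 + 9*n + 4)) − (-184), i.e. 8*(-2)**n*n**3 + 32*(-2)**n*n**2 + 36*(-2)**n*n + 16*(-2)**n + 184.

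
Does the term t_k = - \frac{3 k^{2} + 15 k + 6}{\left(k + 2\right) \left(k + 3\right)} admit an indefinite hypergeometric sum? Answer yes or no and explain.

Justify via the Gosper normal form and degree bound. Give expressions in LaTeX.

Compute t_(k+1)/t_k: get (k + 2)*(5*k + (k + 1)**2 + 7)/((k + 4)*(k**2 + 5*k + 2)).
Normal form (A,B,C) = (k + 2, k + 4, k**2 + 5*k + 2).
Set up (k + 2)·f(k+1) − (k + 3)·f(k) − (k**2 + 5*k + 2) = 0.
Degrees (1,1,2) ⇒ d ≤ 2.
Coefficient equations give f(k) = k**2.
Certificate R = B(k−1)f/C = k**2*(k + 3)/(k**2 + 5*k + 2) gives s_k = -3*k**2/(k + 2).
Check: Δs_k = 3*(-k**2 - 5*k - 2)/(k**2 + 5*k + 6). ✓

Yes. s_k = - \frac{3 k^{2}}{k + 2}.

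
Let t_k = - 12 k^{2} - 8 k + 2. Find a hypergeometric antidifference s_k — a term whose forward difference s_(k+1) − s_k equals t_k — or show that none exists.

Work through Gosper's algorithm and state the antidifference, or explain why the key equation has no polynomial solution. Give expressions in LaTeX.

The ratio is (6*k**2 + 16*k + 9)/(6*k**2 + 4*k - 1).
A = 1, B = 1, C = k**2 + 2*k/3 - 1/6.
Key eq: (1)·f(k+1) = (1)·f(k) + (k**2 + 2*k/3 - 1/6).
Bound: deg f ≤ 3.
Match coefficients ⇒ f(k) = k*(2*k**2 - k - 2)/6.
So s_k = (B(k−1)f/C)·t_k = (k*(2*k**2 - k - 2)/(6*k**2 + 4*k - 1))·t_k = 2*k*(-2*k**2 + k + 2).
s_(k+1) − s_k = -12*k**2 - 8*k + 2 = t_k.

s_k = 2 k \left(- 2 k^{2} + k + 2\right)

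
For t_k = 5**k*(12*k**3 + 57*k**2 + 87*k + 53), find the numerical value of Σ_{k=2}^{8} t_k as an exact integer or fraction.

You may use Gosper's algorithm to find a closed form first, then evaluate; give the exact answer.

Compute t_(k+1)/t_k: get 5*(12*k**3 + 93*k**2 + 237*k + 209)/(12*k**3 + 57*k**2 + 87*k + 53).
Factor: A=5; B=1; C=k**3 + 19*k**2/4 + 29*k/4 + 53/12.
Key eq: (5)·f(k+1) = (1)·f(k) + (k**3 + 19*k**2/4 + 29*k/4 + 53/12).
Bound: deg f ≤ 3.
Coefficient equations give f(k) = (3*k**3 + 3*k**2 + 3*k + 2)/12.
R(k) = B(k−1)·f(k)/C(k) = (3*k**3 + 3*k**2 + 3*k + 2)/(12*k**3 + 57*k**2 + 87*k + 53); s_k = R·t_k = 5**k*(3*k**3 + 3*k**2 + 3*k + 2).
Check: Δs_k = 5**k*(12*k**3 + 57*k**2 + 87*k + 53). ✓
Sum = s_(9) − s_(2); s_(9) = 4802734375, s_(2) = 1100 ⇒ 4802733275.

Σ = 4802733275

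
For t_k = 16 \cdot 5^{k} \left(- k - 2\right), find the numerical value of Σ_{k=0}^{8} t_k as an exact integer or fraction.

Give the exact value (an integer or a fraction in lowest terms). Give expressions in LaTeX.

Step 1: r(k) = 5*(k + 3)/(k + 2).
Normal form (A,B,C) = (5, 1, k + 2).
Set up (5)·f(k+1) − (1)·f(k) − (k + 2) = 0.
Bound: deg f ≤ 1.
Solve for f: f(k) = (4*k + 3)/16 (degree 1 ≤ 1).
R(k) = B(k−1)·f(k)/C(k) = (4*k + 3)/(16*(k + 2)); s_k = R·t_k = 5**k*(-4*k - 3).
Verify: 16*5**k*(-k - 2) matches t_k.
Evaluate s at k=9 and k=0: -76171875 and -3; difference -76171872.

Σ = -76171872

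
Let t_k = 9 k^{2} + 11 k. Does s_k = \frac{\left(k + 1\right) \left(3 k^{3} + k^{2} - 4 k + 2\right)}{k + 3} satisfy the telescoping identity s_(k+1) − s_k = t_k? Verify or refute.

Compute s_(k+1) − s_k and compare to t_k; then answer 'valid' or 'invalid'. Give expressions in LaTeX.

s_(k+1) = (3*k**4 + 16*k**3 + 27*k**2 + 16*k + 4)/(k + 4)
s_(k+1) − s_k = (9*k**4 + 62*k**3 + 111*k**2 + 58*k + 4)/(k**2 + 7*k + 12)
(s_(k+1) − s_k) − t_k = 2*(-6*k**3 - 37*k**2 - 37*k + 2)/(k**2 + 7*k + 12)

Invalid: residual \frac{2 \left(- 6 k^{3} - 37 k^{2} - 37 k + 2\right)}{k^{2} + 7 k + 12} ≠ 0.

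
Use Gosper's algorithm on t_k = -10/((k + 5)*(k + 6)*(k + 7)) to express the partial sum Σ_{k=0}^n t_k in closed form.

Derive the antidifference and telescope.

r(k) = (k + 5)/(k + 8) after simplifying.
Factor: A=k + 5; B=k + 8; C=1.
Set up (k + 5)·f(k+1) − (k + 7)·f(k) − (1) = 0.
d = 2 from the (1,1,0) case.
Coefficient equations give f(k) = k*(k + 11)/60.
Then R = B(k−1)f/C = k*(k + 7)*(k + 11)/60, so s_k = R(k)·t_k = k*(-k - 11)/(6*(k + 5)*(k + 6)).
Δs = -10/(k**3 + 18*k**2 + 107*k + 210), as required.
s_(n+1) = (-n**2 - 13*n - 12)/(6*(n**2 + 13*n + 42)) and s_(0) = 0, so S(n) = (-n**2 - 13*n - 12)/(6*(n**2 + 13*n + 42)).

S(n) = (-n**2 - 13*n - 12)/(6*(n**2 + 13*n + 42))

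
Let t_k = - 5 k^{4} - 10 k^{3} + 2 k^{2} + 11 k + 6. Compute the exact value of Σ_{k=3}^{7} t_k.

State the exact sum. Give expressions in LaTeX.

Σ = -30470

Step 1: r(k) = (5*k**4 + 30*k**3 + 58*k**2 + 35*k - 4)/(5*k**4 + 10*k**3 - 2*k**2 - 11*k - 6).
So A=1 and B=1, with C=k**4 + 2*k**3 - 2*k**2/5 - 11*k/5 - 6/5.
Key eq: (1)·f(k+1) = (1)·f(k) + (k**4 + 2*k**3 - 2*k**2/5 - 11*k/5 - 6/5).
From deg A=0, deg B=0, deg C=4: d=5.
A polynomial solution: f(k) = k*(k**4 - 4*k**2 - 2*k - 1)/5.
Then R = B(k−1)f/C = k*(k**4 - 4*k**2 - 2*k - 1)/(5*k**4 + 10*k**3 - 2*k**2 - 11*k - 6), so s_k = R(k)·t_k = k*(-k**4 + 4*k**2 + 2*k + 1).
Δs = -5*k**4 - 10*k**3 + 2*k**2 + 11*k + 6, as required.
Σ_(k=3)^(7) t_k = s_(8) − s_(3) = -30584 − (-114) = -30470.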